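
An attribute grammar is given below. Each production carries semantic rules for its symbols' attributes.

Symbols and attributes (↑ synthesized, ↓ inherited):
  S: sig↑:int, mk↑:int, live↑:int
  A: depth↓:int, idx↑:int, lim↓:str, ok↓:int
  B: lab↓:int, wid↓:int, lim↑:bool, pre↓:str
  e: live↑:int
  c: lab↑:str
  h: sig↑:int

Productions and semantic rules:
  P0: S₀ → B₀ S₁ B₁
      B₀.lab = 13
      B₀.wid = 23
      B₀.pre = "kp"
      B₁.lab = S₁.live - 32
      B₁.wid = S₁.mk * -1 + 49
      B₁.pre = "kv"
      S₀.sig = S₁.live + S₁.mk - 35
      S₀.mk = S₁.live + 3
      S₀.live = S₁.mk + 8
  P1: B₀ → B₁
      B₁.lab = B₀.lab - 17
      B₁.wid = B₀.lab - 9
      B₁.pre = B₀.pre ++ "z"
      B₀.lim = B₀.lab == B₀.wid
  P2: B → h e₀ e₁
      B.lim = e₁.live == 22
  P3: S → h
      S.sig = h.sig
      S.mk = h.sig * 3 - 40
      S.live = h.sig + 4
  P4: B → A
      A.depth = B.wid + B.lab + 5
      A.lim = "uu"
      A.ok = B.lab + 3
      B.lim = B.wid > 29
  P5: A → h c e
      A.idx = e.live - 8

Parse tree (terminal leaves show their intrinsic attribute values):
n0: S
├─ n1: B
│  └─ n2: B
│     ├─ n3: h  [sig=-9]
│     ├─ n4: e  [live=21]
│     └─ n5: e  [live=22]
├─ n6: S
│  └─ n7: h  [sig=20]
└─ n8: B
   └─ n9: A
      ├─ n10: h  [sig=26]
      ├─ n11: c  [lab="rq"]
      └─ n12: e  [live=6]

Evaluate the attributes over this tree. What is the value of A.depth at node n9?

26

1. n1.lab = 13  [13]
2. n1.wid = 23  [23]
3. n1.pre = "kp"  ["kp"]
4. n2.lab = -4  [B₀.lab - 17]
5. n2.wid = 4  [B₀.lab - 9]
6. n2.pre = "kpz"  [B₀.pre ++ "z"]
7. n3.sig = -9  [terminal]
8. n4.live = 21  [terminal]
9. n5.live = 22  [terminal]
10. n2.lim = true  [e₁.live == 22]
11. n1.lim = false  [B₀.lab == B₀.wid]
12. n7.sig = 20  [terminal]
13. n6.sig = 20  [h.sig]
14. n6.mk = 20  [h.sig * 3 - 40]
15. n6.live = 24  [h.sig + 4]
16. n8.lab = -8  [S₁.live - 32]
17. n8.wid = 29  [S₁.mk * -1 + 49]
18. n8.pre = "kv"  ["kv"]
19. n9.depth = 26  [B.wid + B.lab + 5]
20. n9.lim = "uu"  ["uu"]
21. n9.ok = -5  [B.lab + 3]
22. n10.sig = 26  [terminal]
23. n11.lab = "rq"  [terminal]
24. n12.live = 6  [terminal]
25. n9.idx = -2  [e.live - 8]
26. n8.lim = false  [B.wid > 29]
27. n0.sig = 9  [S₁.live + S₁.mk - 35]
28. n0.mk = 27  [S₁.live + 3]
29. n0.live = 28  [S₁.mk + 8]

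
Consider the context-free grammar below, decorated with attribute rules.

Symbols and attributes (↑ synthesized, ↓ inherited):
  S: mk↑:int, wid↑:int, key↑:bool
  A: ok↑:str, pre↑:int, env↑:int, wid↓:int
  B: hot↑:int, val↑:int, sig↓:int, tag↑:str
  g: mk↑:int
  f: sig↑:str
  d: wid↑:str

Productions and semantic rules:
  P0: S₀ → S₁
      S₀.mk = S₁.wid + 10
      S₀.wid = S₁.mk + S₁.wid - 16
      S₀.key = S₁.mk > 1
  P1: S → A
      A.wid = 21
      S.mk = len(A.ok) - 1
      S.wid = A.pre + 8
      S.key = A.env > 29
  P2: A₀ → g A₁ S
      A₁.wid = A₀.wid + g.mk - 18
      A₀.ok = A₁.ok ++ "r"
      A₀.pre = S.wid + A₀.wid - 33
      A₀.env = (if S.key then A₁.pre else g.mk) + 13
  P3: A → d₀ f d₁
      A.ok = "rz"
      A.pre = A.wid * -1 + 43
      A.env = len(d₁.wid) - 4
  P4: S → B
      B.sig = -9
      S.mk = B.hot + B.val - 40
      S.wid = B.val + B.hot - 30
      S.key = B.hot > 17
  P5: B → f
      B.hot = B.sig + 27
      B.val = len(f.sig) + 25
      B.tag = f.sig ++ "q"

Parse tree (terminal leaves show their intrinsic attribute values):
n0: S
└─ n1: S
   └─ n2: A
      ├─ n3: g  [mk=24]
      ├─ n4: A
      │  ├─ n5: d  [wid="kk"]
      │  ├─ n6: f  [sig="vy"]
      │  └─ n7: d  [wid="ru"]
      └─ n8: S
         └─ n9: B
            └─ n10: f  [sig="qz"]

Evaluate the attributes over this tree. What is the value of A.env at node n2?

1. n2.wid = 21  [21]
2. n3.mk = 24  [terminal]
3. n4.wid = 27  [A₀.wid + g.mk - 18]
4. n5.wid = "kk"  [terminal]
5. n6.sig = "vy"  [terminal]
6. n7.wid = "ru"  [terminal]
7. n4.ok = "rz"  ["rz"]
8. n4.pre = 16  [A.wid * -1 + 43]
9. n4.env = -2  [len(d₁.wid) - 4]
10. n9.sig = -9  [-9]
11. n10.sig = "qz"  [terminal]
12. n9.hot = 18  [B.sig + 27]
13. n9.val = 27  [len(f.sig) + 25]
14. n9.tag = "qzq"  [f.sig ++ "q"]
15. n8.mk = 5  [B.hot + B.val - 40]
16. n8.wid = 15  [B.val + B.hot - 30]
17. n8.key = true  [B.hot > 17]
18. n2.ok = "rzr"  [A₁.ok ++ "r"]
19. n2.pre = 3  [S.wid + A₀.wid - 33]
20. n2.env = 29  [(if S.key then A₁.pre else g.mk) + 13]
21. n1.mk = 2  [len(A.ok) - 1]
22. n1.wid = 11  [A.pre + 8]
23. n1.key = false  [A.env > 29]
24. n0.mk = 21  [S₁.wid + 10]
25. n0.wid = -3  [S₁.mk + S₁.wid - 16]
26. n0.key = true  [S₁.mk > 1]

29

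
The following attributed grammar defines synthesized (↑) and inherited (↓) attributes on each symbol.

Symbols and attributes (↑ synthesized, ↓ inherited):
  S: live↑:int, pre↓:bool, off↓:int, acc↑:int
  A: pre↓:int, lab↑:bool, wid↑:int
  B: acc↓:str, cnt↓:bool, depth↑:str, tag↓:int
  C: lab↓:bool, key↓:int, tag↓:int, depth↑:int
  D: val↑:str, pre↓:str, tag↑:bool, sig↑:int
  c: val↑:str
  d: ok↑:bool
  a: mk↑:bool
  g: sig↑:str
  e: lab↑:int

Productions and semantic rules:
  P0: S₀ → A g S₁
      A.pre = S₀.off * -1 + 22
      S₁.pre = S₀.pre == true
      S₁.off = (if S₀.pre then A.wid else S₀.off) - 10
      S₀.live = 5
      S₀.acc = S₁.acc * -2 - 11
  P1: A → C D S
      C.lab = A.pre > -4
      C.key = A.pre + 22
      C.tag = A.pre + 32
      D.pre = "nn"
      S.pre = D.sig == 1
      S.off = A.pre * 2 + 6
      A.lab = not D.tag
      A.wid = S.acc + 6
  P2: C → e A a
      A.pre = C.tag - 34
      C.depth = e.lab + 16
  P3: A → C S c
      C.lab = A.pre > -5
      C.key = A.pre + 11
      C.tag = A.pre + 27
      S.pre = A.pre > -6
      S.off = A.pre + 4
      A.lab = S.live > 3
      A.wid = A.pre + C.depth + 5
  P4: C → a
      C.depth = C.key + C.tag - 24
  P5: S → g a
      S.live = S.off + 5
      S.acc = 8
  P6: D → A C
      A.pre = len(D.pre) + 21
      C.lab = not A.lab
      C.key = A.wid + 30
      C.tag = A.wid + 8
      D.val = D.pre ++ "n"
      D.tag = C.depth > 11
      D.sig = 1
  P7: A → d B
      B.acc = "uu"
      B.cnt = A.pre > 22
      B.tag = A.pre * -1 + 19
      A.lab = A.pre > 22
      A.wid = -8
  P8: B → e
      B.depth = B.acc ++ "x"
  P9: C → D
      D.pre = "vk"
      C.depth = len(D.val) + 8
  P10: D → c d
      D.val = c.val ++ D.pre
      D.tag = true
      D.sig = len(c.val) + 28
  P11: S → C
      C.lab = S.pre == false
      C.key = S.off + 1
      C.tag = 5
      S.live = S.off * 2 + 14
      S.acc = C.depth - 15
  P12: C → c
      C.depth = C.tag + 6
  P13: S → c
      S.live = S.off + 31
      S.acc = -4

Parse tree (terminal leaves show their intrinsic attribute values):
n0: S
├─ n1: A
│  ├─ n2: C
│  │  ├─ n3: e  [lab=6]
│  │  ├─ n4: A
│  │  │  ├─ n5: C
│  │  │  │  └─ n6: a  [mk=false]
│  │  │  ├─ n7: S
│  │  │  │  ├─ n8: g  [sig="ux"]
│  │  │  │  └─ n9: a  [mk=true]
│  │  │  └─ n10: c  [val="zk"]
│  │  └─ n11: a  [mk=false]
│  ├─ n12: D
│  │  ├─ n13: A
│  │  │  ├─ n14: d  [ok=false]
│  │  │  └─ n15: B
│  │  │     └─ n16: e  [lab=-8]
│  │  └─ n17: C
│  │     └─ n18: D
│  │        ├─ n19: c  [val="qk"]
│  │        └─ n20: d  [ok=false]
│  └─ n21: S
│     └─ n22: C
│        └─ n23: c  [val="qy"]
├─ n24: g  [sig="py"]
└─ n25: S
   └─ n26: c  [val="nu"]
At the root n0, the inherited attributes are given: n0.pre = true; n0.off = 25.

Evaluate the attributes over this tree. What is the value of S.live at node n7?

4

1. n0.pre = true  [given at root]
2. n0.off = 25  [given at root]
3. n1.pre = -3  [S₀.off * -1 + 22]
4. n2.lab = true  [A.pre > -4]
5. n2.key = 19  [A.pre + 22]
6. n2.tag = 29  [A.pre + 32]
7. n3.lab = 6  [terminal]
8. n4.pre = -5  [C.tag - 34]
9. n5.lab = false  [A.pre > -5]
10. n5.key = 6  [A.pre + 11]
11. n5.tag = 22  [A.pre + 27]
12. n6.mk = false  [terminal]
13. n5.depth = 4  [C.key + C.tag - 24]
14. n7.pre = true  [A.pre > -6]
15. n7.off = -1  [A.pre + 4]
16. n8.sig = "ux"  [terminal]
17. n9.mk = true  [terminal]
18. n7.live = 4  [S.off + 5]
19. n7.acc = 8  [8]
20. n10.val = "zk"  [terminal]
21. n4.lab = true  [S.live > 3]
22. n4.wid = 4  [A.pre + C.depth + 5]
23. n11.mk = false  [terminal]
24. n2.depth = 22  [e.lab + 16]
25. n12.pre = "nn"  ["nn"]
26. n13.pre = 23  [len(D.pre) + 21]
27. n14.ok = false  [terminal]
28. n15.acc = "uu"  ["uu"]
29. n15.cnt = true  [A.pre > 22]
30. n15.tag = -4  [A.pre * -1 + 19]
31. n16.lab = -8  [terminal]
32. n15.depth = "uux"  [B.acc ++ "x"]
33. n13.lab = true  [A.pre > 22]
34. n13.wid = -8  [-8]
35. n17.lab = false  [not A.lab]
36. n17.key = 22  [A.wid + 30]
37. n17.tag = 0  [A.wid + 8]
38. n18.pre = "vk"  ["vk"]
39. n19.val = "qk"  [terminal]
40. n20.ok = false  [terminal]
41. n18.val = "qkvk"  [c.val ++ D.pre]
42. n18.tag = true  [true]
43. n18.sig = 30  [len(c.val) + 28]
44. n17.depth = 12  [len(D.val) + 8]
45. n12.val = "nnn"  [D.pre ++ "n"]
46. n12.tag = true  [C.depth > 11]
47. n12.sig = 1  [1]
48. n21.pre = true  [D.sig == 1]
49. n21.off = 0  [A.pre * 2 + 6]
50. n22.lab = false  [S.pre == false]
51. n22.key = 1  [S.off + 1]
52. n22.tag = 5  [5]
53. n23.val = "qy"  [terminal]
54. n22.depth = 11  [C.tag + 6]
55. n21.live = 14  [S.off * 2 + 14]
56. n21.acc = -4  [C.depth - 15]
57. n1.lab = false  [not D.tag]
58. n1.wid = 2  [S.acc + 6]
59. n24.sig = "py"  [terminal]
60. n25.pre = true  [S₀.pre == true]
61. n25.off = -8  [(if S₀.pre then A.wid else S₀.off) - 10]
62. n26.val = "nu"  [terminal]
63. n25.live = 23  [S.off + 31]
64. n25.acc = -4  [-4]
65. n0.live = 5  [5]
66. n0.acc = -3  [S₁.acc * -2 - 11]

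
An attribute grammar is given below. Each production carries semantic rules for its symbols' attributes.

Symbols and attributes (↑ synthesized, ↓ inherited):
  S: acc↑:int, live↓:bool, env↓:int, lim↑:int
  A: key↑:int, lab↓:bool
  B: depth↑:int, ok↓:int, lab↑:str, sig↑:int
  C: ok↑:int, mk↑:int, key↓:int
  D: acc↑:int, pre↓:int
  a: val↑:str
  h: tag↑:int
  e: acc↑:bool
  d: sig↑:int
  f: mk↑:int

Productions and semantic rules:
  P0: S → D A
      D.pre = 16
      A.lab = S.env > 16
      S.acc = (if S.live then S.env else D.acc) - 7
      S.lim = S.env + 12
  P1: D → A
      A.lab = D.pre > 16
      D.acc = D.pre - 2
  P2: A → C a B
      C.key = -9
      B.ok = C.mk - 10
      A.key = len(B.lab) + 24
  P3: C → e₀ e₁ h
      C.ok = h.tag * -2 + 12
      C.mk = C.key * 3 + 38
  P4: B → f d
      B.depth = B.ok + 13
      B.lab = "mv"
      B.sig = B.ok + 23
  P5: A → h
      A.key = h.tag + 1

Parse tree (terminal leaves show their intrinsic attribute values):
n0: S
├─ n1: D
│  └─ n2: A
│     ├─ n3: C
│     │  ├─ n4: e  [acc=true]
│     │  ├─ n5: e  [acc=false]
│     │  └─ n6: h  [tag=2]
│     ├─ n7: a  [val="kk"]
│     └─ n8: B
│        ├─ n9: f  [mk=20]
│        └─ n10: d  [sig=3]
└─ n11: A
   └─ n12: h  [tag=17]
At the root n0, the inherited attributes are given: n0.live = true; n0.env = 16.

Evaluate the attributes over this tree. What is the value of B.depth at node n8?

14

1. n0.live = true  [given at root]
2. n0.env = 16  [given at root]
3. n1.pre = 16  [16]
4. n2.lab = false  [D.pre > 16]
5. n3.key = -9  [-9]
6. n4.acc = true  [terminal]
7. n5.acc = false  [terminal]
8. n6.tag = 2  [terminal]
9. n3.ok = 8  [h.tag * -2 + 12]
10. n3.mk = 11  [C.key * 3 + 38]
11. n7.val = "kk"  [terminal]
12. n8.ok = 1  [C.mk - 10]
13. n9.mk = 20  [terminal]
14. n10.sig = 3  [terminal]
15. n8.depth = 14  [B.ok + 13]
16. n8.lab = "mv"  ["mv"]
17. n8.sig = 24  [B.ok + 23]
18. n2.key = 26  [len(B.lab) + 24]
19. n1.acc = 14  [D.pre - 2]
20. n11.lab = false  [S.env > 16]
21. n12.tag = 17  [terminal]
22. n11.key = 18  [h.tag + 1]
23. n0.acc = 9  [(if S.live then S.env else D.acc) - 7]
24. n0.lim = 28  [S.env + 12]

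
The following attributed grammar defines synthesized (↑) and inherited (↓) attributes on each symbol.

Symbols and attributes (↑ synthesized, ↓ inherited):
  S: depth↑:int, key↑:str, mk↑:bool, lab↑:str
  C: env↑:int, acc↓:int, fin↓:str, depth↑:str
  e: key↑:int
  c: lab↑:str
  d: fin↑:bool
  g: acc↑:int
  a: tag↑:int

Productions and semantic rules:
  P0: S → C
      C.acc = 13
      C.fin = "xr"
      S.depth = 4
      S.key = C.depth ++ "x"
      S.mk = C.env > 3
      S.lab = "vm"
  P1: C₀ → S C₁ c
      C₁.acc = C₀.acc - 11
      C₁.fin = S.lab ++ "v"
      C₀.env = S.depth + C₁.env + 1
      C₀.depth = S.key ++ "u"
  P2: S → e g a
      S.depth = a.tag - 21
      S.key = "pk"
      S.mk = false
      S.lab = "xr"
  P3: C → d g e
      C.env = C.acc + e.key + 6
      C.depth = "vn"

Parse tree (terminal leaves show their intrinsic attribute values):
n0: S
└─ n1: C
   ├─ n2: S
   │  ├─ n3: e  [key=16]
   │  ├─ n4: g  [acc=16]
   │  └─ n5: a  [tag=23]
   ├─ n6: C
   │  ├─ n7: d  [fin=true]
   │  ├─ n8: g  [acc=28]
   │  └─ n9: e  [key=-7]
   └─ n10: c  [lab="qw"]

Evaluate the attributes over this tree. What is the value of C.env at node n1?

4

1. n1.acc = 13  [13]
2. n1.fin = "xr"  ["xr"]
3. n3.key = 16  [terminal]
4. n4.acc = 16  [terminal]
5. n5.tag = 23  [terminal]
6. n2.depth = 2  [a.tag - 21]
7. n2.key = "pk"  ["pk"]
8. n2.mk = false  [false]
9. n2.lab = "xr"  ["xr"]
10. n6.acc = 2  [C₀.acc - 11]
11. n6.fin = "xrv"  [S.lab ++ "v"]
12. n7.fin = true  [terminal]
13. n8.acc = 28  [terminal]
14. n9.key = -7  [terminal]
15. n6.env = 1  [C.acc + e.key + 6]
16. n6.depth = "vn"  ["vn"]
17. n10.lab = "qw"  [terminal]
18. n1.env = 4  [S.depth + C₁.env + 1]
19. n1.depth = "pku"  [S.key ++ "u"]
20. n0.depth = 4  [4]
21. n0.key = "pkux"  [C.depth ++ "x"]
22. n0.mk = true  [C.env > 3]
23. n0.lab = "vm"  ["vm"]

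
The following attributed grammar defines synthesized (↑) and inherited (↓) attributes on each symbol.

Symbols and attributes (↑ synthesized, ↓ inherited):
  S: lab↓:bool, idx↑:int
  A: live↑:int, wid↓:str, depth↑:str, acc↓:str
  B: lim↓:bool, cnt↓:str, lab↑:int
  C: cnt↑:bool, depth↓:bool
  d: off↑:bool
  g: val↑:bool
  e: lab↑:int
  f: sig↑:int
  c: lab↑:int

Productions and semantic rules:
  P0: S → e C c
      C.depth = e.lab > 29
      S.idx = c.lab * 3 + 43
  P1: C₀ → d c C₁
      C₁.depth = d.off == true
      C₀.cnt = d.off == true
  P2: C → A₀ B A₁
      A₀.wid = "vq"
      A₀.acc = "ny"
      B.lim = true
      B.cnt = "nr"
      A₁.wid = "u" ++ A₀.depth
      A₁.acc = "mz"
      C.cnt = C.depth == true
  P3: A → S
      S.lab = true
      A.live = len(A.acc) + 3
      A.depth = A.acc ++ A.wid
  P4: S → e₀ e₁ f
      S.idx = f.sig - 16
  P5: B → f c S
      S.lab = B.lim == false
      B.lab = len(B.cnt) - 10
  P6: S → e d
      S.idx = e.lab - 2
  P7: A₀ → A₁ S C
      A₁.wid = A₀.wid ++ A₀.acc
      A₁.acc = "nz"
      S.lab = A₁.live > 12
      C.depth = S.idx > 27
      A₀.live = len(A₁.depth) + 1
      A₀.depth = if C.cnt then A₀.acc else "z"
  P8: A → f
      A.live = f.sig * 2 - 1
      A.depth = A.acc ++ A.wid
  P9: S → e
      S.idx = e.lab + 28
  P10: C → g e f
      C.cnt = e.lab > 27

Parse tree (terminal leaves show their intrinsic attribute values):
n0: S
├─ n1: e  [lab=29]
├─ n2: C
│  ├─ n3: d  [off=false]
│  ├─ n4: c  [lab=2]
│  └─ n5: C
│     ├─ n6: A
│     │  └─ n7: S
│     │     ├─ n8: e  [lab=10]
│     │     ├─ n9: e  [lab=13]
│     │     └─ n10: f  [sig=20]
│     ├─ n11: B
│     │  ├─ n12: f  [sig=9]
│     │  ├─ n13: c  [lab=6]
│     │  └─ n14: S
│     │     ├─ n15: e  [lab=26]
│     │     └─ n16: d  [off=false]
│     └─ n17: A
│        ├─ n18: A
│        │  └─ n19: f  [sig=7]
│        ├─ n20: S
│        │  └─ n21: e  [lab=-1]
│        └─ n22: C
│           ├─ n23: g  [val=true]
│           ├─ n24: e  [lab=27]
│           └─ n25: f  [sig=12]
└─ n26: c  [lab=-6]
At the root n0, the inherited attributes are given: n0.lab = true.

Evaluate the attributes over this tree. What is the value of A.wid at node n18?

"unyvqmz"

1. n0.lab = true  [given at root]
2. n1.lab = 29  [terminal]
3. n2.depth = false  [e.lab > 29]
4. n3.off = false  [terminal]
5. n4.lab = 2  [terminal]
6. n5.depth = false  [d.off == true]
7. n6.wid = "vq"  ["vq"]
8. n6.acc = "ny"  ["ny"]
9. n7.lab = true  [true]
10. n8.lab = 10  [terminal]
11. n9.lab = 13  [terminal]
12. n10.sig = 20  [terminal]
13. n7.idx = 4  [f.sig - 16]
14. n6.live = 5  [len(A.acc) + 3]
15. n6.depth = "nyvq"  [A.acc ++ A.wid]
16. n11.lim = true  [true]
17. n11.cnt = "nr"  ["nr"]
18. n12.sig = 9  [terminal]
19. n13.lab = 6  [terminal]
20. n14.lab = false  [B.lim == false]
21. n15.lab = 26  [terminal]
22. n16.off = false  [terminal]
23. n14.idx = 24  [e.lab - 2]
24. n11.lab = -8  [len(B.cnt) - 10]
25. n17.wid = "unyvq"  ["u" ++ A₀.depth]
26. n17.acc = "mz"  ["mz"]
27. n18.wid = "unyvqmz"  [A₀.wid ++ A₀.acc]
28. n18.acc = "nz"  ["nz"]
29. n19.sig = 7  [terminal]
30. n18.live = 13  [f.sig * 2 - 1]
31. n18.depth = "nzunyvqmz"  [A.acc ++ A.wid]
32. n20.lab = true  [A₁.live > 12]
33. n21.lab = -1  [terminal]
34. n20.idx = 27  [e.lab + 28]
35. n22.depth = false  [S.idx > 27]
36. n23.val = true  [terminal]
37. n24.lab = 27  [terminal]
38. n25.sig = 12  [terminal]
39. n22.cnt = false  [e.lab > 27]
40. n17.live = 10  [len(A₁.depth) + 1]
41. n17.depth = "z"  [if C.cnt then A₀.acc else "z"]
42. n5.cnt = false  [C.depth == true]
43. n2.cnt = false  [d.off == true]
44. n26.lab = -6  [terminal]
45. n0.idx = 25  [c.lab * 3 + 43]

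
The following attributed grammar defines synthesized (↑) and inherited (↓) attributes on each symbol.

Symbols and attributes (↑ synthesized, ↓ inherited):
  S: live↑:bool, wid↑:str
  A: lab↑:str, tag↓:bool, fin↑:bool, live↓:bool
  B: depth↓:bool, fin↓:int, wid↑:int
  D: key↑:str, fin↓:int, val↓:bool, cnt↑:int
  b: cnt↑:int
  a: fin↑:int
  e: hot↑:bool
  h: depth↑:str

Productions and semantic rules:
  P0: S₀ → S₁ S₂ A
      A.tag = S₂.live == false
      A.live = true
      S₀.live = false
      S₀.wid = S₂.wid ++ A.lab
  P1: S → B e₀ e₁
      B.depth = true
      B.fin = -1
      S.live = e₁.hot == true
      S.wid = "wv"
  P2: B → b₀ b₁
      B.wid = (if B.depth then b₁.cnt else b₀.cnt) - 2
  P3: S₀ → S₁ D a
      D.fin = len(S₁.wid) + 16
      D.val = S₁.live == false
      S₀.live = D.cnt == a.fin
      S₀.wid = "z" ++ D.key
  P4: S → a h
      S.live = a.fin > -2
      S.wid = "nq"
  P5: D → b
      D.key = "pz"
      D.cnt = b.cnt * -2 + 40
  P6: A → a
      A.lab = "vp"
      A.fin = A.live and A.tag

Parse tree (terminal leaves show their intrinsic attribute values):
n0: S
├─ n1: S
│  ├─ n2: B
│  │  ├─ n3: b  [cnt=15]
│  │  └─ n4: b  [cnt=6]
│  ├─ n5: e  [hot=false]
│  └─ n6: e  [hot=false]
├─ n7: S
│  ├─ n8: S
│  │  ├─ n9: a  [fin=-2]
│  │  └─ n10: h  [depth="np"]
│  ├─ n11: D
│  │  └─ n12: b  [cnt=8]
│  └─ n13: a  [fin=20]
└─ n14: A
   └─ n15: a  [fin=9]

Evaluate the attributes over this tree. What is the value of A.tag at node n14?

1. n2.depth = true  [true]
2. n2.fin = -1  [-1]
3. n3.cnt = 15  [terminal]
4. n4.cnt = 6  [terminal]
5. n2.wid = 4  [(if B.depth then b₁.cnt else b₀.cnt) - 2]
6. n5.hot = false  [terminal]
7. n6.hot = false  [terminal]
8. n1.live = false  [e₁.hot == true]
9. n1.wid = "wv"  ["wv"]
10. n9.fin = -2  [terminal]
11. n10.depth = "np"  [terminal]
12. n8.live = false  [a.fin > -2]
13. n8.wid = "nq"  ["nq"]
14. n11.fin = 18  [len(S₁.wid) + 16]
15. n11.val = true  [S₁.live == false]
16. n12.cnt = 8  [terminal]
17. n11.key = "pz"  ["pz"]
18. n11.cnt = 24  [b.cnt * -2 + 40]
19. n13.fin = 20  [terminal]
20. n7.live = false  [D.cnt == a.fin]
21. n7.wid = "zpz"  ["z" ++ D.key]
22. n14.tag = true  [S₂.live == false]
23. n14.live = true  [true]
24. n15.fin = 9  [terminal]
25. n14.lab = "vp"  ["vp"]
26. n14.fin = true  [A.live and A.tag]
27. n0.live = false  [false]
28. n0.wid = "zpzvp"  [S₂.wid ++ A.lab]

true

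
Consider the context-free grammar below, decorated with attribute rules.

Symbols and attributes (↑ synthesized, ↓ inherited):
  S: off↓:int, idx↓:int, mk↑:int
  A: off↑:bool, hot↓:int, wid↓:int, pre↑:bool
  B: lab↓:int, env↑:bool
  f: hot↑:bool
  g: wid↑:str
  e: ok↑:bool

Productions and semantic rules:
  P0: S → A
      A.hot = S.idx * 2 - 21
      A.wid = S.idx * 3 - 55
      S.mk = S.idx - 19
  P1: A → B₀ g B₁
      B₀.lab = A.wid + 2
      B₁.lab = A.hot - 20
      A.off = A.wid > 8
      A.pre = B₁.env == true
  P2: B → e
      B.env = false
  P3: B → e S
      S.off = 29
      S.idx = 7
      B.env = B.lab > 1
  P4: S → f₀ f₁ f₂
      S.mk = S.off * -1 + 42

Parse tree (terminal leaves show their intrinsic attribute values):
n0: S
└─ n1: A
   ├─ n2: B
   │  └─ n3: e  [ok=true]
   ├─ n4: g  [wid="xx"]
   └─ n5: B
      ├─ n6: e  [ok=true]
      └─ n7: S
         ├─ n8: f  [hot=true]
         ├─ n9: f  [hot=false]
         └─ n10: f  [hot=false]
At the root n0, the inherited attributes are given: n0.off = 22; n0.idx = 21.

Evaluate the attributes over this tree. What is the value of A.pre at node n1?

false

1. n0.off = 22  [given at root]
2. n0.idx = 21  [given at root]
3. n1.hot = 21  [S.idx * 2 - 21]
4. n1.wid = 8  [S.idx * 3 - 55]
5. n2.lab = 10  [A.wid + 2]
6. n3.ok = true  [terminal]
7. n2.env = false  [false]
8. n4.wid = "xx"  [terminal]
9. n5.lab = 1  [A.hot - 20]
10. n6.ok = true  [terminal]
11. n7.off = 29  [29]
12. n7.idx = 7  [7]
13. n8.hot = true  [terminal]
14. n9.hot = false  [terminal]
15. n10.hot = false  [terminal]
16. n7.mk = 13  [S.off * -1 + 42]
17. n5.env = false  [B.lab > 1]
18. n1.off = false  [A.wid > 8]
19. n1.pre = false  [B₁.env == true]
20. n0.mk = 2  [S.idx - 19]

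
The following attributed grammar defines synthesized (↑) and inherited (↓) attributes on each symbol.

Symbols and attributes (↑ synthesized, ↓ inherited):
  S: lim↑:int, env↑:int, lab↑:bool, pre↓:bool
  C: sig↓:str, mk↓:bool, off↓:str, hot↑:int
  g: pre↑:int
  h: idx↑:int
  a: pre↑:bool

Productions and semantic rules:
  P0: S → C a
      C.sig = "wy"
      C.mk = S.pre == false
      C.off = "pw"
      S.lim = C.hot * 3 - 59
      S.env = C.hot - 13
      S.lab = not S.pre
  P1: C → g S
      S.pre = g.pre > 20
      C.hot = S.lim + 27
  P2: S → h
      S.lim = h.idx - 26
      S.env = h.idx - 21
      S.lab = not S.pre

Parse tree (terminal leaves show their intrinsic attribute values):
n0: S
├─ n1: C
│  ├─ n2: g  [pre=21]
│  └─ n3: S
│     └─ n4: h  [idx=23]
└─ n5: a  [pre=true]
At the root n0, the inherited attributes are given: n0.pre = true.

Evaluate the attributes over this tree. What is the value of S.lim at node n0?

1. n0.pre = true  [given at root]
2. n1.sig = "wy"  ["wy"]
3. n1.mk = false  [S.pre == false]
4. n1.off = "pw"  ["pw"]
5. n2.pre = 21  [terminal]
6. n3.pre = true  [g.pre > 20]
7. n4.idx = 23  [terminal]
8. n3.lim = -3  [h.idx - 26]
9. n3.env = 2  [h.idx - 21]
10. n3.lab = false  [not S.pre]
11. n1.hot = 24  [S.lim + 27]
12. n5.pre = true  [terminal]
13. n0.lim = 13  [C.hot * 3 - 59]
14. n0.env = 11  [C.hot - 13]
15. n0.lab = false  [not S.pre]

13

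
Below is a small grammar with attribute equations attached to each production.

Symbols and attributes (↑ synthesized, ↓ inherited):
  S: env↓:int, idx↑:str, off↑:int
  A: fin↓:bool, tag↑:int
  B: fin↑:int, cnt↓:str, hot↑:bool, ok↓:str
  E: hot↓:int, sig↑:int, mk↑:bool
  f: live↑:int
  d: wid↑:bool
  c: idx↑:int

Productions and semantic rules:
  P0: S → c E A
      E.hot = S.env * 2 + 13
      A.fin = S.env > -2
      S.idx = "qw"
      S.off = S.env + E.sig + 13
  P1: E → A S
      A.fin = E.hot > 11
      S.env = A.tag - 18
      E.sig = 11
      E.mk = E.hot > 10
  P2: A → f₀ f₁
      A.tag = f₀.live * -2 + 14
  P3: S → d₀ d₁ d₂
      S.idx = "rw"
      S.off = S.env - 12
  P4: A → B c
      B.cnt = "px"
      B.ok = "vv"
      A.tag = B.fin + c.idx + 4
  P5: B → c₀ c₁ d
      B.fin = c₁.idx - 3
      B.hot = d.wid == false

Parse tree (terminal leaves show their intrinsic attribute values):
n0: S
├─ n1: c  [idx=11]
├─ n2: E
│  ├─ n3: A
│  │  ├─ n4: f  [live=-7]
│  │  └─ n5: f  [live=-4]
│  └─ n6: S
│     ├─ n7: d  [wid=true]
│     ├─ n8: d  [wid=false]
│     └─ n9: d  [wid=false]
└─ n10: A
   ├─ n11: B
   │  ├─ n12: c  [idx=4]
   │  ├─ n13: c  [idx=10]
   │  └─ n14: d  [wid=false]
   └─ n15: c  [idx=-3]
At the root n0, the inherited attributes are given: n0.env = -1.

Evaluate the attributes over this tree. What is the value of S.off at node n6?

-2

1. n0.env = -1  [given at root]
2. n1.idx = 11  [terminal]
3. n2.hot = 11  [S.env * 2 + 13]
4. n3.fin = false  [E.hot > 11]
5. n4.live = -7  [terminal]
6. n5.live = -4  [terminal]
7. n3.tag = 28  [f₀.live * -2 + 14]
8. n6.env = 10  [A.tag - 18]
9. n7.wid = true  [terminal]
10. n8.wid = false  [terminal]
11. n9.wid = false  [terminal]
12. n6.idx = "rw"  ["rw"]
13. n6.off = -2  [S.env - 12]
14. n2.sig = 11  [11]
15. n2.mk = true  [E.hot > 10]
16. n10.fin = true  [S.env > -2]
17. n11.cnt = "px"  ["px"]
18. n11.ok = "vv"  ["vv"]
19. n12.idx = 4  [terminal]
20. n13.idx = 10  [terminal]
21. n14.wid = false  [terminal]
22. n11.fin = 7  [c₁.idx - 3]
23. n11.hot = true  [d.wid == false]
24. n15.idx = -3  [terminal]
25. n10.tag = 8  [B.fin + c.idx + 4]
26. n0.idx = "qw"  ["qw"]
27. n0.off = 23  [S.env + E.sig + 13]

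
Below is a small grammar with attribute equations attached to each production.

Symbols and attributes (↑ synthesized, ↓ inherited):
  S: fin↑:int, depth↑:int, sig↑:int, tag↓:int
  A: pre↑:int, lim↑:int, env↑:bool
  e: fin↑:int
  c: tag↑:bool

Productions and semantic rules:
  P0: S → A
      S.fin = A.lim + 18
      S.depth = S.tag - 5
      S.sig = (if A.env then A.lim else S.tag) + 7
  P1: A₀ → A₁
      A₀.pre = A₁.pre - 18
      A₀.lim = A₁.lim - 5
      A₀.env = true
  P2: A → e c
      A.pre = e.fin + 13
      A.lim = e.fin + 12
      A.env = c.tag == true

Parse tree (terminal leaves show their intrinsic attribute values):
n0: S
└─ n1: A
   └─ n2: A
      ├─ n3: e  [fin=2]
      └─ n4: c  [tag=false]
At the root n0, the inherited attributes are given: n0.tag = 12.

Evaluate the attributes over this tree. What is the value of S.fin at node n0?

27

1. n0.tag = 12  [given at root]
2. n3.fin = 2  [terminal]
3. n4.tag = false  [terminal]
4. n2.pre = 15  [e.fin + 13]
5. n2.lim = 14  [e.fin + 12]
6. n2.env = false  [c.tag == true]
7. n1.pre = -3  [A₁.pre - 18]
8. n1.lim = 9  [A₁.lim - 5]
9. n1.env = true  [true]
10. n0.fin = 27  [A.lim + 18]
11. n0.depth = 7  [S.tag - 5]
12. n0.sig = 16  [(if A.env then A.lim else S.tag) + 7]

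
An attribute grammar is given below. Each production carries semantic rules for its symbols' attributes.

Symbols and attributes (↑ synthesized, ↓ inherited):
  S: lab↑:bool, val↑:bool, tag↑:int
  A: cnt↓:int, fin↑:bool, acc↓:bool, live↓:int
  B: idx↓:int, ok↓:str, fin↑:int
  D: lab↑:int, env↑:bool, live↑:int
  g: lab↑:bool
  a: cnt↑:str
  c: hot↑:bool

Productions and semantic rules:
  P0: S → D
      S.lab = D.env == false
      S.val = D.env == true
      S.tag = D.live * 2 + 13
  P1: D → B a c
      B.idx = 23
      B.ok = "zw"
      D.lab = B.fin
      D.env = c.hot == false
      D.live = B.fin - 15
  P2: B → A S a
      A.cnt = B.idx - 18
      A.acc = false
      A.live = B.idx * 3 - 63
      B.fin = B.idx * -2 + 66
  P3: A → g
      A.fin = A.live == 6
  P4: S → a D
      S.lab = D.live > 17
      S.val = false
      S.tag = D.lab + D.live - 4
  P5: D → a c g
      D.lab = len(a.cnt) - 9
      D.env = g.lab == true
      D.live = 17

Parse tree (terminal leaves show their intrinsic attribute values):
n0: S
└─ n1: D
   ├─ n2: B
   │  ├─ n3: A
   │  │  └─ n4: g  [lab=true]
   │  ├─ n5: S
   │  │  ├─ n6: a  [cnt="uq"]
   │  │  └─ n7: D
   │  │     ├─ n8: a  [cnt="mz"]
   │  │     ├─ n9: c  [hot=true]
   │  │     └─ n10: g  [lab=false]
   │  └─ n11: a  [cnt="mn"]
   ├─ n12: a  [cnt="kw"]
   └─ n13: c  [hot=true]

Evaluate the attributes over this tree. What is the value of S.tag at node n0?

23

1. n2.idx = 23  [23]
2. n2.ok = "zw"  ["zw"]
3. n3.cnt = 5  [B.idx - 18]
4. n3.acc = false  [false]
5. n3.live = 6  [B.idx * 3 - 63]
6. n4.lab = true  [terminal]
7. n3.fin = true  [A.live == 6]
8. n6.cnt = "uq"  [terminal]
9. n8.cnt = "mz"  [terminal]
10. n9.hot = true  [terminal]
11. n10.lab = false  [terminal]
12. n7.lab = -7  [len(a.cnt) - 9]
13. n7.env = false  [g.lab == true]
14. n7.live = 17  [17]
15. n5.lab = false  [D.live > 17]
16. n5.val = false  [false]
17. n5.tag = 6  [D.lab + D.live - 4]
18. n11.cnt = "mn"  [terminal]
19. n2.fin = 20  [B.idx * -2 + 66]
20. n12.cnt = "kw"  [terminal]
21. n13.hot = true  [terminal]
22. n1.lab = 20  [B.fin]
23. n1.env = false  [c.hot == false]
24. n1.live = 5  [B.fin - 15]
25. n0.lab = true  [D.env == false]
26. n0.val = false  [D.env == true]
27. n0.tag = 23  [D.live * 2 + 13]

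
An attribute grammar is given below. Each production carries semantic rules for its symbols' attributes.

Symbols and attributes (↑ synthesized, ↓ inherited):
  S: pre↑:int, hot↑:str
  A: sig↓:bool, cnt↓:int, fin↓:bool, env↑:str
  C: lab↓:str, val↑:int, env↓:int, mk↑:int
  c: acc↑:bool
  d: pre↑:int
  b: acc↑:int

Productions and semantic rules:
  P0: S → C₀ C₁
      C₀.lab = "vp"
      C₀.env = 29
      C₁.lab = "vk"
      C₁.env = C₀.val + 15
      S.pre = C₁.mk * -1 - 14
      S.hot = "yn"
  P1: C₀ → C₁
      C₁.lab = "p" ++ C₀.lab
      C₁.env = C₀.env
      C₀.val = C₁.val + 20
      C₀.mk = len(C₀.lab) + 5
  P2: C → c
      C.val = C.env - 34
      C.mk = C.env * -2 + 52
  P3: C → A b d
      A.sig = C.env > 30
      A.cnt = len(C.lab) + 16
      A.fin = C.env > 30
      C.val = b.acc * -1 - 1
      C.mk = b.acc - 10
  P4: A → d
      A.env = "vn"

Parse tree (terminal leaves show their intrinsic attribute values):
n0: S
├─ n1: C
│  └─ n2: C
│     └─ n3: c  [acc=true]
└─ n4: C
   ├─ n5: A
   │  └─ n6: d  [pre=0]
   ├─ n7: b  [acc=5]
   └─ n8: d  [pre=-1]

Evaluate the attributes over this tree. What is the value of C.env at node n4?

30

1. n1.lab = "vp"  ["vp"]
2. n1.env = 29  [29]
3. n2.lab = "pvp"  ["p" ++ C₀.lab]
4. n2.env = 29  [C₀.env]
5. n3.acc = true  [terminal]
6. n2.val = -5  [C.env - 34]
7. n2.mk = -6  [C.env * -2 + 52]
8. n1.val = 15  [C₁.val + 20]
9. n1.mk = 7  [len(C₀.lab) + 5]
10. n4.lab = "vk"  ["vk"]
11. n4.env = 30  [C₀.val + 15]
12. n5.sig = false  [C.env > 30]
13. n5.cnt = 18  [len(C.lab) + 16]
14. n5.fin = false  [C.env > 30]
15. n6.pre = 0  [terminal]
16. n5.env = "vn"  ["vn"]
17. n7.acc = 5  [terminal]
18. n8.pre = -1  [terminal]
19. n4.val = -6  [b.acc * -1 - 1]
20. n4.mk = -5  [b.acc - 10]
21. n0.pre = -9  [C₁.mk * -1 - 14]
22. n0.hot = "yn"  ["yn"]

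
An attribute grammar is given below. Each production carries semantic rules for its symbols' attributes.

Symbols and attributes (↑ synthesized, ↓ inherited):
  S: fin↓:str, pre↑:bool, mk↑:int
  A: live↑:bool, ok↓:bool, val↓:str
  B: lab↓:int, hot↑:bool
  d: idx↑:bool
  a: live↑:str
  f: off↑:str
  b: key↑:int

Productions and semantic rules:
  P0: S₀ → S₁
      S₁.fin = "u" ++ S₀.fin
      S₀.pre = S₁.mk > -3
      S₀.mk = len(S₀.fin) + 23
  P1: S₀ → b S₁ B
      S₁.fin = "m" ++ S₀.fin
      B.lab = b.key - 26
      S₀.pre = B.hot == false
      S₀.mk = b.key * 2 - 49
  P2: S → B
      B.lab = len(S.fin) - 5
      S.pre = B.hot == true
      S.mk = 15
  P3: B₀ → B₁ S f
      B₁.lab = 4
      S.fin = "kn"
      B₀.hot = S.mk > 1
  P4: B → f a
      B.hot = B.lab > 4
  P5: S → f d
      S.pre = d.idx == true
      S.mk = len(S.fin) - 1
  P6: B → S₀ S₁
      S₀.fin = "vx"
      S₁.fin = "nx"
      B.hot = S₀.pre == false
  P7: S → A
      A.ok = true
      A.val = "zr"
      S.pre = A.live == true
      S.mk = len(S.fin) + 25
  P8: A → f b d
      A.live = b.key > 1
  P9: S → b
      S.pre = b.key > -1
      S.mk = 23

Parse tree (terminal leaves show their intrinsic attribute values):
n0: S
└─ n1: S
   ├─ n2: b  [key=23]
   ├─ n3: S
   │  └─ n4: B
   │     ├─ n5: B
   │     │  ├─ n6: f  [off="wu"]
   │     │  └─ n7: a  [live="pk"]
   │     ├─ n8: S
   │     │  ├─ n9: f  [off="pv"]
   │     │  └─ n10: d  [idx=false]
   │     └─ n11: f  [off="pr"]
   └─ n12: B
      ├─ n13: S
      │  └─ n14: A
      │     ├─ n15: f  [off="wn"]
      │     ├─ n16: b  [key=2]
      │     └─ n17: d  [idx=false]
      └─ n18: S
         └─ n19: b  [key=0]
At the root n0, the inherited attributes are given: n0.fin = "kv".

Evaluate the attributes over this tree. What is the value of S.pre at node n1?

true

1. n0.fin = "kv"  [given at root]
2. n1.fin = "ukv"  ["u" ++ S₀.fin]
3. n2.key = 23  [terminal]
4. n3.fin = "mukv"  ["m" ++ S₀.fin]
5. n4.lab = -1  [len(S.fin) - 5]
6. n5.lab = 4  [4]
7. n6.off = "wu"  [terminal]
8. n7.live = "pk"  [terminal]
9. n5.hot = false  [B.lab > 4]
10. n8.fin = "kn"  ["kn"]
11. n9.off = "pv"  [terminal]
12. n10.idx = false  [terminal]
13. n8.pre = false  [d.idx == true]
14. n8.mk = 1  [len(S.fin) - 1]
15. n11.off = "pr"  [terminal]
16. n4.hot = false  [S.mk > 1]
17. n3.pre = false  [B.hot == true]
18. n3.mk = 15  [15]
19. n12.lab = -3  [b.key - 26]
20. n13.fin = "vx"  ["vx"]
21. n14.ok = true  [true]
22. n14.val = "zr"  ["zr"]
23. n15.off = "wn"  [terminal]
24. n16.key = 2  [terminal]
25. n17.idx = false  [terminal]
26. n14.live = true  [b.key > 1]
27. n13.pre = true  [A.live == true]
28. n13.mk = 27  [len(S.fin) + 25]
29. n18.fin = "nx"  ["nx"]
30. n19.key = 0  [terminal]
31. n18.pre = true  [b.key > -1]
32. n18.mk = 23  [23]
33. n12.hot = false  [S₀.pre == false]
34. n1.pre = true  [B.hot == false]
35. n1.mk = -3  [b.key * 2 - 49]
36. n0.pre = false  [S₁.mk > -3]
37. n0.mk = 25  [len(S₀.fin) + 23]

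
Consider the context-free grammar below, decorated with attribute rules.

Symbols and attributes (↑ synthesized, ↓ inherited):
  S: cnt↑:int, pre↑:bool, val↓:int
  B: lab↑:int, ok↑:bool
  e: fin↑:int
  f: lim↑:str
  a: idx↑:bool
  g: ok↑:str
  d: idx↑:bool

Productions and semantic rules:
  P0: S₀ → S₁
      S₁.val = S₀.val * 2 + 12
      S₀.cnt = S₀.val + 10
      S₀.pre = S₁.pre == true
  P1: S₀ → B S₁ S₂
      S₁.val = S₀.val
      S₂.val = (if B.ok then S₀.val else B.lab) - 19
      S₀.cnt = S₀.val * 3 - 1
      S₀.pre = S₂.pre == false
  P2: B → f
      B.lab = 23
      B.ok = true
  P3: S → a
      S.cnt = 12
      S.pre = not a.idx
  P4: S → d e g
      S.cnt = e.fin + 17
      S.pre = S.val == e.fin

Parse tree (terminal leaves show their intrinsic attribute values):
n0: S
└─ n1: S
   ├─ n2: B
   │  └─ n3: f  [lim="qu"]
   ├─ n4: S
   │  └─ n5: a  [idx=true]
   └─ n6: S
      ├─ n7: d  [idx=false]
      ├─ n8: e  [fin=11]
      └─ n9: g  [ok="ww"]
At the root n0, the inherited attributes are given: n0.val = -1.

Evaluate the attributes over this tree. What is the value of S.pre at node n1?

true

1. n0.val = -1  [given at root]
2. n1.val = 10  [S₀.val * 2 + 12]
3. n3.lim = "qu"  [terminal]
4. n2.lab = 23  [23]
5. n2.ok = true  [true]
6. n4.val = 10  [S₀.val]
7. n5.idx = true  [terminal]
8. n4.cnt = 12  [12]
9. n4.pre = false  [not a.idx]
10. n6.val = -9  [(if B.ok then S₀.val else B.lab) - 19]
11. n7.idx = false  [terminal]
12. n8.fin = 11  [terminal]
13. n9.ok = "ww"  [terminal]
14. n6.cnt = 28  [e.fin + 17]
15. n6.pre = false  [S.val == e.fin]
16. n1.cnt = 29  [S₀.val * 3 - 1]
17. n1.pre = true  [S₂.pre == false]
18. n0.cnt = 9  [S₀.val + 10]
19. n0.pre = true  [S₁.pre == true]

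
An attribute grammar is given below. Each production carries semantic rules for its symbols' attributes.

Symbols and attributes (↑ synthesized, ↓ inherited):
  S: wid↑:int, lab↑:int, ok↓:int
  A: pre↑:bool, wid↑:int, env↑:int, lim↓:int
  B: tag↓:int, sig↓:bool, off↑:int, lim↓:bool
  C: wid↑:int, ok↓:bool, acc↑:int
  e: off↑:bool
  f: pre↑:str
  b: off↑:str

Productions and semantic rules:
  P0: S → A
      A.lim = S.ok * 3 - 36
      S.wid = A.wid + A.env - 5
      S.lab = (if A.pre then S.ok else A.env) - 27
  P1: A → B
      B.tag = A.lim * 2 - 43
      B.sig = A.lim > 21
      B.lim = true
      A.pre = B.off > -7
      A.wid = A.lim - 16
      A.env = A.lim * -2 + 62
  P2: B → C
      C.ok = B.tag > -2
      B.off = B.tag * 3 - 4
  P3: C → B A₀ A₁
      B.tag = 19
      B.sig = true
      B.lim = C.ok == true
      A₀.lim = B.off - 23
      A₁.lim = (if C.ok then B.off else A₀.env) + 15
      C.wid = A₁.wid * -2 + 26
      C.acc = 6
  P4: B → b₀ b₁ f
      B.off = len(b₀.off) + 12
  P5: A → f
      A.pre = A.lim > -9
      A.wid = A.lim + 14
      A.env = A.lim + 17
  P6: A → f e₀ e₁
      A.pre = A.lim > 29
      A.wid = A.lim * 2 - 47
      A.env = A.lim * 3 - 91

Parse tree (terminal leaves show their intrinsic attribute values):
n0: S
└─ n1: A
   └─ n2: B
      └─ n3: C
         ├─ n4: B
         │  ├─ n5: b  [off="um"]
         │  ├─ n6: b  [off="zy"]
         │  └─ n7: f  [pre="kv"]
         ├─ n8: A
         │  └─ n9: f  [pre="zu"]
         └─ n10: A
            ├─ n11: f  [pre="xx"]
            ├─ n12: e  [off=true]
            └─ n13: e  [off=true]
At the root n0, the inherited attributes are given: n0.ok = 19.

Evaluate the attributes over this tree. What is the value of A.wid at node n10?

11

1. n0.ok = 19  [given at root]
2. n1.lim = 21  [S.ok * 3 - 36]
3. n2.tag = -1  [A.lim * 2 - 43]
4. n2.sig = false  [A.lim > 21]
5. n2.lim = true  [true]
6. n3.ok = true  [B.tag > -2]
7. n4.tag = 19  [19]
8. n4.sig = true  [true]
9. n4.lim = true  [C.ok == true]
10. n5.off = "um"  [terminal]
11. n6.off = "zy"  [terminal]
12. n7.pre = "kv"  [terminal]
13. n4.off = 14  [len(b₀.off) + 12]
14. n8.lim = -9  [B.off - 23]
15. n9.pre = "zu"  [terminal]
16. n8.pre = false  [A.lim > -9]
17. n8.wid = 5  [A.lim + 14]
18. n8.env = 8  [A.lim + 17]
19. n10.lim = 29  [(if C.ok then B.off else A₀.env) + 15]
20. n11.pre = "xx"  [terminal]
21. n12.off = true  [terminal]
22. n13.off = true  [terminal]
23. n10.pre = false  [A.lim > 29]
24. n10.wid = 11  [A.lim * 2 - 47]
25. n10.env = -4  [A.lim * 3 - 91]
26. n3.wid = 4  [A₁.wid * -2 + 26]
27. n3.acc = 6  [6]
28. n2.off = -7  [B.tag * 3 - 4]
29. n1.pre = false  [B.off > -7]
30. n1.wid = 5  [A.lim - 16]
31. n1.env = 20  [A.lim * -2 + 62]
32. n0.wid = 20  [A.wid + A.env - 5]
33. n0.lab = -7  [(if A.pre then S.ok else A.env) - 27]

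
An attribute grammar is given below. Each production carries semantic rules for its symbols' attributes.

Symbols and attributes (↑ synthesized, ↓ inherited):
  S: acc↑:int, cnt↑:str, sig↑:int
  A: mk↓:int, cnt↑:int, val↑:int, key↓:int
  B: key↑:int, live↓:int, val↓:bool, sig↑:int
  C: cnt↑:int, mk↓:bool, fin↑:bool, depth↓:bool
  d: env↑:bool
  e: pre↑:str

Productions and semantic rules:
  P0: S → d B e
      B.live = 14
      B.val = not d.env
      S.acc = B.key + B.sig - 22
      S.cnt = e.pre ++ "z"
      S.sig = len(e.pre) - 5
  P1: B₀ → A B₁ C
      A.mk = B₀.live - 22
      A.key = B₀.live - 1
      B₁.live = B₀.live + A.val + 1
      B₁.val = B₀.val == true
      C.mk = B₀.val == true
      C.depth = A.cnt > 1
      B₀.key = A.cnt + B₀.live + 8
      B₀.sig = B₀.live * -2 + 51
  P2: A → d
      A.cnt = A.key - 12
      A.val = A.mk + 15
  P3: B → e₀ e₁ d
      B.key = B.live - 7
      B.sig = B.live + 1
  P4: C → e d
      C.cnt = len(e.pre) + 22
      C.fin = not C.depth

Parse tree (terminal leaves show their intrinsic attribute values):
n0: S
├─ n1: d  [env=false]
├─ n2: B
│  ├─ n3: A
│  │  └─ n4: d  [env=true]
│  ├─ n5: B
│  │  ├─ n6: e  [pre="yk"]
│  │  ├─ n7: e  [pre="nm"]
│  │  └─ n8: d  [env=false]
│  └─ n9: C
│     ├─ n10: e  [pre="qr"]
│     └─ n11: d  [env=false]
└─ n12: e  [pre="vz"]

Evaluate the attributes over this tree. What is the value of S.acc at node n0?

24

1. n1.env = false  [terminal]
2. n2.live = 14  [14]
3. n2.val = true  [not d.env]
4. n3.mk = -8  [B₀.live - 22]
5. n3.key = 13  [B₀.live - 1]
6. n4.env = true  [terminal]
7. n3.cnt = 1  [A.key - 12]
8. n3.val = 7  [A.mk + 15]
9. n5.live = 22  [B₀.live + A.val + 1]
10. n5.val = true  [B₀.val == true]
11. n6.pre = "yk"  [terminal]
12. n7.pre = "nm"  [terminal]
13. n8.env = false  [terminal]
14. n5.key = 15  [B.live - 7]
15. n5.sig = 23  [B.live + 1]
16. n9.mk = true  [B₀.val == true]
17. n9.depth = false  [A.cnt > 1]
18. n10.pre = "qr"  [terminal]
19. n11.env = false  [terminal]
20. n9.cnt = 24  [len(e.pre) + 22]
21. n9.fin = true  [not C.depth]
22. n2.key = 23  [A.cnt + B₀.live + 8]
23. n2.sig = 23  [B₀.live * -2 + 51]
24. n12.pre = "vz"  [terminal]
25. n0.acc = 24  [B.key + B.sig - 22]
26. n0.cnt = "vzz"  [e.pre ++ "z"]
27. n0.sig = -3  [len(e.pre) - 5]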